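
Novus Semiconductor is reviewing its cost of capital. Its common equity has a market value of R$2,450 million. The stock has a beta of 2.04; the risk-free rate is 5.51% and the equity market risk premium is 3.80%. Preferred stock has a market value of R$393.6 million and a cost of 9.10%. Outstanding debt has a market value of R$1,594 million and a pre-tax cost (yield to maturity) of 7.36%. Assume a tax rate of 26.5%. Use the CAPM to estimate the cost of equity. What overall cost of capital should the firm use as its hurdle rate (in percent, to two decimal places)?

10.07%

Cost of equity via CAPM: Re = 5.51% + 2.04 × 3.8% = 13.2620%.
Total capital V = 2450 + 393.6 + 1594 = 4437.6.
Equity: weight = 2450/4437.6 = 0.5521; cost = 13.262%.
Preferred: weight = 393.6/4437.6 = 0.0887; cost = 9.1%.
Debt: weight = 1594/4437.6 = 0.3592; after-tax cost = 7.36% × (1 − 26.5%) = 5.4096%.
WACC = 0.5521 × 13.2620% + 0.0887 × 9.1000% + 0.3592 × 5.4096% = 10.0722%.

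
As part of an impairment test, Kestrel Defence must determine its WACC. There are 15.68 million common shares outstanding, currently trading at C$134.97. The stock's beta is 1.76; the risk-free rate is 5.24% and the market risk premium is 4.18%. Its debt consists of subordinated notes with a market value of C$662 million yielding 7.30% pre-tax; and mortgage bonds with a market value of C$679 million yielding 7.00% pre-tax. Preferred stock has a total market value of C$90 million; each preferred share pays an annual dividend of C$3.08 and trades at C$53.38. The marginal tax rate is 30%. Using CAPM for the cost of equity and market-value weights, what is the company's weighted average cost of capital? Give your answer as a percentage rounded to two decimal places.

9.55%

Cost of equity via CAPM: Re = 5.24% + 1.76 × 4.18% = 12.5968%.
Cost of preferred: Rp = 3.08 / 53.38 = 5.7700%.
Market value of equity E = 134.97 × 15.68m = 2116.3296m.
Total capital V = 2116.3296 + 90 + 662 + 679 = 3547.3296.
Equity: weight = 2116.3296/3547.3296 = 0.5966; cost = 12.5968%.
Preferred: weight = 90/3547.3296 = 0.0254; cost = 5.77%.
Subordinated notes: weight = 662/3547.3296 = 0.1866; after-tax cost = 7.3% × (1 − 30%) = 5.1100%.
Mortgage bonds: weight = 679/3547.3296 = 0.1914; after-tax cost = 7% × (1 − 30%) = 4.9000%.
WACC = 0.5966 × 12.5968% + 0.0254 × 5.7700% + 0.1866 × 5.1100% + 0.1914 × 4.9000% = 9.5532%.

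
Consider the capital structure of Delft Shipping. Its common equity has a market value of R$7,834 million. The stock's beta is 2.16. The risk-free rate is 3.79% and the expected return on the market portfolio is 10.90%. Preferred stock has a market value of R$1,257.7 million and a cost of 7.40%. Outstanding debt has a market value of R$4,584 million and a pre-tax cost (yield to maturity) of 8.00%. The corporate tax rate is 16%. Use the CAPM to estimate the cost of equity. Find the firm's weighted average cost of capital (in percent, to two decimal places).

13.90%

Market risk premium = 10.9% − 3.79% = 7.11%.
Cost of equity via CAPM: Re = 3.79% + 2.16 × 7.11% = 19.1476%.
Total capital V = 7834 + 1257.7 + 4584 = 13675.7.
Equity: weight = 7834/13675.7 = 0.5728; cost = 19.1476%.
Preferred: weight = 1257.7/13675.7 = 0.0920; cost = 7.4%.
Debt: weight = 4584/13675.7 = 0.3352; after-tax cost = 8% × (1 − 16%) = 6.7200%.
WACC = 0.5728 × 19.1476% + 0.0920 × 7.4000% + 0.3352 × 6.7200% = 13.9016%.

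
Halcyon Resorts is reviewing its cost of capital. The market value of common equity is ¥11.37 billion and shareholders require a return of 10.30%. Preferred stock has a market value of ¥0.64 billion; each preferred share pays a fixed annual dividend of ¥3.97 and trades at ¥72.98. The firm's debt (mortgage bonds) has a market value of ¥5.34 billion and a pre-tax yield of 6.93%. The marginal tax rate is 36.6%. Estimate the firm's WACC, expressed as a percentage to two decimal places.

Cost of preferred: Rp = 3.97 / 72.98 = 5.4398%.
Total capital V = 11.37 + 0.64 + 5.34 = 17.35.
Equity: weight = 11.37/17.35 = 0.6553; cost = 10.3%.
Preferred: weight = 0.64/17.35 = 0.0369; cost = 5.4398%.
Mortgage bonds: weight = 5.34/17.35 = 0.3078; after-tax cost = 6.93% × (1 − 36.6%) = 4.3936%.
WACC = 0.6553 × 10.3000% + 0.0369 × 5.4398% + 0.3078 × 4.3936% = 8.3028%.

8.30%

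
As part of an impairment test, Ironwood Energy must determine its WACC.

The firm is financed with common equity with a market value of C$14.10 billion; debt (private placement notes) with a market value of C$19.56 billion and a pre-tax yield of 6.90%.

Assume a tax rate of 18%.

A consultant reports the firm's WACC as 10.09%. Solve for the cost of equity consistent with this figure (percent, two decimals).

16.24%

Total capital V = 14.1 + 19.56 = 33.66.
Equity weight = 14.1/33.66 = 0.4189.
Private placement notes weight = 19.56/33.66 = 0.5811.
Debt contribution = 0.5811 × 6.9% × (1 − 18%) = 3.2879%.
Required equity contribution = 10.09% − 3.2879% = 6.8021%.
Re = 6.8021% / 0.4189 = 16.2382%.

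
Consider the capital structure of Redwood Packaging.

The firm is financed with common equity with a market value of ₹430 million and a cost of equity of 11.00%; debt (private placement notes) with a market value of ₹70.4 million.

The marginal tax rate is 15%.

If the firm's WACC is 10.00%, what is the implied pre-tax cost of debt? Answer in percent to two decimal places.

Total capital V = 430 + 70.4 = 500.4.
Equity weight = 430/500.4 = 0.8593.
Private placement notes weight = 70.4/500.4 = 0.1407.
Equity contribution = 0.8593 × 11% = 9.4524%.
Remaining for debt = 10.0% − 9.4524% = 0.5476%.
Rd × (1 − 15%) × 0.1407 = 0.5476%  ⇒  Rd = 4.5789%.

4.58%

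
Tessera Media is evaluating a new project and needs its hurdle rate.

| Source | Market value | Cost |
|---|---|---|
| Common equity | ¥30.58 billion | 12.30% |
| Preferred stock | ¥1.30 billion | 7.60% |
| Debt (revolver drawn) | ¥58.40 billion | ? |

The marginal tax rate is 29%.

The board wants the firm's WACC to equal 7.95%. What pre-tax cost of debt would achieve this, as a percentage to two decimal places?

8.00%

Total capital V = 30.58 + 1.3 + 58.4 = 90.28.
Equity weight = 30.58/90.28 = 0.3387.
Preferred weight = 1.3/90.28 = 0.0144.
Revolver drawn weight = 58.4/90.28 = 0.6469.
Equity contribution = 0.3387 × 12.3% = 4.1663%.
Preferred contribution = 0.0144 × 7.6% = 0.1094%.
Remaining for debt = 7.95% − 4.2757% = 3.6743%.
Rd × (1 − 29%) × 0.6469 = 3.6743%  ⇒  Rd = 8.0000%.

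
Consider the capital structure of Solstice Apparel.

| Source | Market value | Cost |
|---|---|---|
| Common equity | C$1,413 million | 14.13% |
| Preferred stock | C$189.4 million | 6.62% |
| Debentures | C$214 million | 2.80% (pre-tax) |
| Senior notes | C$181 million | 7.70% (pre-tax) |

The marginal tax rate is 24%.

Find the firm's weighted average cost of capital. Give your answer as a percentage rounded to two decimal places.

Total capital V = 1413 + 189.4 + 214 + 181 = 1997.4.
Equity: weight = 1413/1997.4 = 0.7074; cost = 14.13%.
Preferred: weight = 189.4/1997.4 = 0.0948; cost = 6.62%.
Debentures: weight = 214/1997.4 = 0.1071; after-tax cost = 2.8% × (1 − 24%) = 2.1280%.
Senior notes: weight = 181/1997.4 = 0.0906; after-tax cost = 7.7% × (1 − 24%) = 5.8520%.
WACC = 0.7074 × 14.1300% + 0.0948 × 6.6200% + 0.1071 × 2.1280% + 0.0906 × 5.8520% = 11.3819%.

11.38%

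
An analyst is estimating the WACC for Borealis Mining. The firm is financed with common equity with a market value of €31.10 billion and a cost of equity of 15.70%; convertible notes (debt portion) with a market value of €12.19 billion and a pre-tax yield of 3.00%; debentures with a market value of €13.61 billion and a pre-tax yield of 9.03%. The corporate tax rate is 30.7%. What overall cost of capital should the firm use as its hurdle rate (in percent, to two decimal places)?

Total capital V = 31.1 + 12.19 + 13.61 = 56.9.
Equity: weight = 31.1/56.9 = 0.5466; cost = 15.7%.
Convertible notes (debt portion): weight = 12.19/56.9 = 0.2142; after-tax cost = 3% × (1 − 30.7%) = 2.0790%.
Debentures: weight = 13.61/56.9 = 0.2392; after-tax cost = 9.03% × (1 − 30.7%) = 6.2578%.
WACC = 0.5466 × 15.7000% + 0.2142 × 2.0790% + 0.2392 × 6.2578% = 10.5234%.

10.52%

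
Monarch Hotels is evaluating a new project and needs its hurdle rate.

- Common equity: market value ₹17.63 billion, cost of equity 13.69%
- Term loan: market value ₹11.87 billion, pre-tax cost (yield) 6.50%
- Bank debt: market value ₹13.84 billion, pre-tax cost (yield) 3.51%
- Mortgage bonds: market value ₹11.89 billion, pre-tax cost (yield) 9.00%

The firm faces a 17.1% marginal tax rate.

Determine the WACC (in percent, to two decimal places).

7.86%

Total capital V = 17.63 + 11.87 + 13.84 + 11.89 = 55.23.
Equity: weight = 17.63/55.23 = 0.3192; cost = 13.69%.
Term loan: weight = 11.87/55.23 = 0.2149; after-tax cost = 6.5% × (1 − 17.1%) = 5.3885%.
Bank debt: weight = 13.84/55.23 = 0.2506; after-tax cost = 3.51% × (1 − 17.1%) = 2.9098%.
Mortgage bonds: weight = 11.89/55.23 = 0.2153; after-tax cost = 9% × (1 − 17.1%) = 7.4610%.
WACC = 0.3192 × 13.6900% + 0.2149 × 5.3885% + 0.2506 × 2.9098% + 0.2153 × 7.4610% = 7.8635%.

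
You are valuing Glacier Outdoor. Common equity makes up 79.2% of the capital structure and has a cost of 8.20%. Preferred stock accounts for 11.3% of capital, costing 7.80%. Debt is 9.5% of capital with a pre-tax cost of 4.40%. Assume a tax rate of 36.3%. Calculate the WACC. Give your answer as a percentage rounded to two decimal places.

After-tax cost of debt = 4.4% × (1 − 36.3%) = 2.8028%.
WACC = 0.792 × 8.2000% + 0.113 × 7.8000% + 0.095 × 2.8028% = 7.6421%.

7.64%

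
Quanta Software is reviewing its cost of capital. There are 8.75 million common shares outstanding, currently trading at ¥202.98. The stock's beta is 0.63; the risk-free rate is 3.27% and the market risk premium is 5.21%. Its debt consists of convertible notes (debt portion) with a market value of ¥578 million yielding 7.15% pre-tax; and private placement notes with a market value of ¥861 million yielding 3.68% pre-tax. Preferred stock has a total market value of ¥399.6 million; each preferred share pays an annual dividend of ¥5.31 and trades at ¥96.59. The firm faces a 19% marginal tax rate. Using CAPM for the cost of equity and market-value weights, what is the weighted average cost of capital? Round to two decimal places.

Cost of equity via CAPM: Re = 3.27% + 0.63 × 5.21% = 6.5523%.
Cost of preferred: Rp = 5.31 / 96.59 = 5.4975%.
Market value of equity E = 202.98 × 8.75m = 1776.075m.
Total capital V = 1776.075 + 399.6 + 578 + 861 = 3614.675.
Equity: weight = 1776.075/3614.675 = 0.4914; cost = 6.5523%.
Preferred: weight = 399.6/3614.675 = 0.1105; cost = 5.4975%.
Convertible notes (debt portion): weight = 578/3614.675 = 0.1599; after-tax cost = 7.15% × (1 − 19%) = 5.7915%.
Private placement notes: weight = 861/3614.675 = 0.2382; after-tax cost = 3.68% × (1 − 19%) = 2.9808%.
WACC = 0.4914 × 6.5523% + 0.1105 × 5.4975% + 0.1599 × 5.7915% + 0.2382 × 2.9808% = 5.4633%.

5.46%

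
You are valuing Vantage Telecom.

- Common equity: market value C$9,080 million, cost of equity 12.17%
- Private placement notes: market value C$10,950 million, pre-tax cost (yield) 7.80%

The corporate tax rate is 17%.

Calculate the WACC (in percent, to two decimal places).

9.06%

Total capital V = 9080 + 10950 = 20030.
Equity: weight = 9080/20030 = 0.4533; cost = 12.17%.
Private placement notes: weight = 10950/20030 = 0.5467; after-tax cost = 7.8% × (1 − 17%) = 6.4740%.
WACC = 0.4533 × 12.1700% + 0.5467 × 6.4740% = 9.0561%.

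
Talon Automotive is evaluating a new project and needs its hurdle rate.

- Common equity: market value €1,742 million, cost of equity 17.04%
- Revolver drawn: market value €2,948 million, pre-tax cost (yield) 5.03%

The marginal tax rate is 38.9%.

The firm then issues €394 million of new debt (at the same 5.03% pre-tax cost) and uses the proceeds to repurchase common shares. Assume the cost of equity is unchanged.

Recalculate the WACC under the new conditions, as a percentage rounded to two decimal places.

After the change:
Total capital V = 1348 + 3342 = 4690.
Equity: weight = 1348/4690 = 0.2874; cost = 17.04%.
Revolver drawn: weight = 3342/4690 = 0.7126; after-tax cost = 5.03% × (1 − 38.9%) = 3.0733%.
WACC = 0.2874 × 17.0400% + 0.7126 × 3.0733% = 7.0876%.

7.09%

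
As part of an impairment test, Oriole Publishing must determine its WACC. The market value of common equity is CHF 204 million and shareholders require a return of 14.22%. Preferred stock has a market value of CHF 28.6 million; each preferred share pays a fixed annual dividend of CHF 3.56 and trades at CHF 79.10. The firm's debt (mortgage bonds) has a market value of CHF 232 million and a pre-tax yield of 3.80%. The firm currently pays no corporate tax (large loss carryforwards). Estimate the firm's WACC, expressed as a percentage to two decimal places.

Cost of preferred: Rp = 3.56 / 79.1 = 4.5006%.
Total capital V = 204 + 28.6 + 232 = 464.6.
Equity: weight = 204/464.6 = 0.4391; cost = 14.22%.
Preferred: weight = 28.6/464.6 = 0.0616; cost = 4.5006%.
Mortgage bonds: weight = 232/464.6 = 0.4994; after-tax cost = 3.8% × (1 − 0%) = 3.8000%.
WACC = 0.4391 × 14.2200% + 0.0616 × 4.5006% + 0.4994 × 3.8000% = 8.4184%.

8.42%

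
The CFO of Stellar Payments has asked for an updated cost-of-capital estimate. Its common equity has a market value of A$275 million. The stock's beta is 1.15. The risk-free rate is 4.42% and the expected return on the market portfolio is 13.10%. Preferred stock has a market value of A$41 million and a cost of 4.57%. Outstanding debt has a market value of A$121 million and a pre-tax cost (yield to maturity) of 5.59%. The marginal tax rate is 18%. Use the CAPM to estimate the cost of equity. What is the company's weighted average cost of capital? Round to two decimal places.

Market risk premium = 13.1% − 4.42% = 8.68%.
Cost of equity via CAPM: Re = 4.42% + 1.15 × 8.68% = 14.4020%.
Total capital V = 275 + 41 + 121 = 437.
Equity: weight = 275/437 = 0.6293; cost = 14.402%.
Preferred: weight = 41/437 = 0.0938; cost = 4.57%.
Debt: weight = 121/437 = 0.2769; after-tax cost = 5.59% × (1 − 18%) = 4.5838%.
WACC = 0.6293 × 14.4020% + 0.0938 × 4.5700% + 0.2769 × 4.5838% = 10.7610%.

10.76%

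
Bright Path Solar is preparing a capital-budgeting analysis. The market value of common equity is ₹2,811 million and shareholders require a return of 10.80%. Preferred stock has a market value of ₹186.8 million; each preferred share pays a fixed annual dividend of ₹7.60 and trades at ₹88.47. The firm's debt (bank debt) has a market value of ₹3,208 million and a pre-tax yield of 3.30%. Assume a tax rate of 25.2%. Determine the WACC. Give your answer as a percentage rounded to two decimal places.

6.43%

Cost of preferred: Rp = 7.6 / 88.47 = 8.5905%.
Total capital V = 2811 + 186.8 + 3208 = 6205.8.
Equity: weight = 2811/6205.8 = 0.4530; cost = 10.8%.
Preferred: weight = 186.8/6205.8 = 0.0301; cost = 8.5905%.
Bank debt: weight = 3208/6205.8 = 0.5169; after-tax cost = 3.3% × (1 − 25.2%) = 2.4684%.
WACC = 0.4530 × 10.8000% + 0.0301 × 8.5905% + 0.5169 × 2.4684% = 6.4266%.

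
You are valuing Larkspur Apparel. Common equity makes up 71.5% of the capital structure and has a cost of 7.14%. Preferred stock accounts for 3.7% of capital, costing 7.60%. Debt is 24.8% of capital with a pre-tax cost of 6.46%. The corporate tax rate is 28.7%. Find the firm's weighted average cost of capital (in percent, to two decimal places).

After-tax cost of debt = 6.46% × (1 − 28.7%) = 4.6060%.
WACC = 0.715 × 7.1400% + 0.037 × 7.6000% + 0.248 × 4.6060% = 6.5286%.

6.53%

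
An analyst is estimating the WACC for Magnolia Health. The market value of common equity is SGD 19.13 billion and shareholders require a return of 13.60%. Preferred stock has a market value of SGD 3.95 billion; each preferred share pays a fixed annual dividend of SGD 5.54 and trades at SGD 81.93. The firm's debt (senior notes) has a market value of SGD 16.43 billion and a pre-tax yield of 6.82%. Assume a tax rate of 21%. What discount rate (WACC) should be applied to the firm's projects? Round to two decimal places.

Cost of preferred: Rp = 5.54 / 81.93 = 6.7619%.
Total capital V = 19.13 + 3.95 + 16.43 = 39.51.
Equity: weight = 19.13/39.51 = 0.4842; cost = 13.6%.
Preferred: weight = 3.95/39.51 = 0.1000; cost = 6.7619%.
Senior notes: weight = 16.43/39.51 = 0.4158; after-tax cost = 6.82% × (1 − 21%) = 5.3878%.
WACC = 0.4842 × 13.6000% + 0.1000 × 6.7619% + 0.4158 × 5.3878% = 9.5014%.

9.50%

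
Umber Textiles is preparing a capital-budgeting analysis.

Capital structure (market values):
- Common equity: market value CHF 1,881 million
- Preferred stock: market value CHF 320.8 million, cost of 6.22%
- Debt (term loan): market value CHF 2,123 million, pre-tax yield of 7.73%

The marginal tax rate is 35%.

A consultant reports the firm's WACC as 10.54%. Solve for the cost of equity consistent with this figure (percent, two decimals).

17.50%

Total capital V = 1881 + 320.8 + 2123 = 4324.8.
Equity weight = 1881/4324.8 = 0.4349.
Preferred weight = 320.8/4324.8 = 0.0742.
Term loan weight = 2123/4324.8 = 0.4909.
Debt contribution = 0.4909 × 7.73% × (1 − 35%) = 2.4665%.
Preferred contribution = 0.0742 × 6.22% = 0.4614%.
Required equity contribution = 10.54% − 2.9279% = 7.6121%.
Re = 7.6121% / 0.4349 = 17.5019%.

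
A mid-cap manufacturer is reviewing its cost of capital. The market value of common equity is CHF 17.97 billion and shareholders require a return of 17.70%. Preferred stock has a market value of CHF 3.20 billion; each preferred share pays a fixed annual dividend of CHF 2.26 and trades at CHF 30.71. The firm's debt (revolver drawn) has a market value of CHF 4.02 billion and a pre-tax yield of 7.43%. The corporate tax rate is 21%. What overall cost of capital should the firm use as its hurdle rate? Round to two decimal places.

14.50%

Cost of preferred: Rp = 2.26 / 30.71 = 7.3592%.
Total capital V = 17.97 + 3.2 + 4.02 = 25.19.
Equity: weight = 17.97/25.19 = 0.7134; cost = 17.7%.
Preferred: weight = 3.2/25.19 = 0.1270; cost = 7.3592%.
Revolver drawn: weight = 4.02/25.19 = 0.1596; after-tax cost = 7.43% × (1 − 21%) = 5.8697%.
WACC = 0.7134 × 17.7000% + 0.1270 × 7.3592% + 0.1596 × 5.8697% = 14.4984%.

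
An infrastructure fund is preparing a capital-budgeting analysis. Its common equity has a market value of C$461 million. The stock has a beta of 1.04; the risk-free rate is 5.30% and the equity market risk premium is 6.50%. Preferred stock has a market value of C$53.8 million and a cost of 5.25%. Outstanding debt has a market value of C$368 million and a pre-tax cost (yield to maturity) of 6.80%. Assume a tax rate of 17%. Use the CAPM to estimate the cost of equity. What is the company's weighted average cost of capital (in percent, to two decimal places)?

Cost of equity via CAPM: Re = 5.3% + 1.04 × 6.5% = 12.0600%.
Total capital V = 461 + 53.8 + 368 = 882.8.
Equity: weight = 461/882.8 = 0.5222; cost = 12.06%.
Preferred: weight = 53.8/882.8 = 0.0609; cost = 5.25%.
Debt: weight = 368/882.8 = 0.4169; after-tax cost = 6.8% × (1 − 17%) = 5.6440%.
WACC = 0.5222 × 12.0600% + 0.0609 × 5.2500% + 0.4169 × 5.6440% = 8.9704%.

8.97%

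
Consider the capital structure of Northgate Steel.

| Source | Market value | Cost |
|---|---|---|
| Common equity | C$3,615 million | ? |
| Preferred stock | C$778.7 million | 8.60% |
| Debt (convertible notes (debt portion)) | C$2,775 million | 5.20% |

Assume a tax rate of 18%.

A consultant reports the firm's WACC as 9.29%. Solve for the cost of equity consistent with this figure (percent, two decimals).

13.30%

Total capital V = 3615 + 778.7 + 2775 = 7168.7.
Equity weight = 3615/7168.7 = 0.5043.
Preferred weight = 778.7/7168.7 = 0.1086.
Convertible notes (debt portion) weight = 2775/7168.7 = 0.3871.
Debt contribution = 0.3871 × 5.2% × (1 − 18%) = 1.6506%.
Preferred contribution = 0.1086 × 8.6% = 0.9342%.
Required equity contribution = 9.29% − 2.5848% = 6.7052%.
Re = 6.7052% / 0.5043 = 13.2968%.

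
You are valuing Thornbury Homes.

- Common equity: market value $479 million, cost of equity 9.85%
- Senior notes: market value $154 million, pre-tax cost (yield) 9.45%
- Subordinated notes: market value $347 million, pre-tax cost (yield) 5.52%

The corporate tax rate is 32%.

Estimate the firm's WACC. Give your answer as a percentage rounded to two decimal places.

7.15%

Total capital V = 479 + 154 + 347 = 980.
Equity: weight = 479/980 = 0.4888; cost = 9.85%.
Senior notes: weight = 154/980 = 0.1571; after-tax cost = 9.45% × (1 − 32%) = 6.4260%.
Subordinated notes: weight = 347/980 = 0.3541; after-tax cost = 5.52% × (1 − 32%) = 3.7536%.
WACC = 0.4888 × 9.8500% + 0.1571 × 6.4260% + 0.3541 × 3.7536% = 7.1533%.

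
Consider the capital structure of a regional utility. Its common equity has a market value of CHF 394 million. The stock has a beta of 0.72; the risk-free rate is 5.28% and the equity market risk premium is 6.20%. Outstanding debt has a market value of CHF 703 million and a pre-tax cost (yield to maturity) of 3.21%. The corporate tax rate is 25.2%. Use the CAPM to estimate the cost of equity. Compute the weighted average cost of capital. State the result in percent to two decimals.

5.04%

Cost of equity via CAPM: Re = 5.28% + 0.72 × 6.2% = 9.7440%.
Total capital V = 394 + 703 = 1097.
Equity: weight = 394/1097 = 0.3592; cost = 9.744%.
Debt: weight = 703/1097 = 0.6408; after-tax cost = 3.21% × (1 − 25.2%) = 2.4011%.
WACC = 0.3592 × 9.7440% + 0.6408 × 2.4011% = 5.0384%.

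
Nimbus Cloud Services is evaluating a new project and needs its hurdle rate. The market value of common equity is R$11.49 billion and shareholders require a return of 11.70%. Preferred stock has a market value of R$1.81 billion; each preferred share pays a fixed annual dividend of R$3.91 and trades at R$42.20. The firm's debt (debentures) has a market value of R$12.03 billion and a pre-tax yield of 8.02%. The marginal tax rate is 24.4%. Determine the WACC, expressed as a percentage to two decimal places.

Cost of preferred: Rp = 3.91 / 42.2 = 9.2654%.
Total capital V = 11.49 + 1.81 + 12.03 = 25.33.
Equity: weight = 11.49/25.33 = 0.4536; cost = 11.7%.
Preferred: weight = 1.81/25.33 = 0.0715; cost = 9.2654%.
Debentures: weight = 12.03/25.33 = 0.4749; after-tax cost = 8.02% × (1 − 24.4%) = 6.0631%.
WACC = 0.4536 × 11.7000% + 0.0715 × 9.2654% + 0.4749 × 6.0631% = 8.8489%.

8.85%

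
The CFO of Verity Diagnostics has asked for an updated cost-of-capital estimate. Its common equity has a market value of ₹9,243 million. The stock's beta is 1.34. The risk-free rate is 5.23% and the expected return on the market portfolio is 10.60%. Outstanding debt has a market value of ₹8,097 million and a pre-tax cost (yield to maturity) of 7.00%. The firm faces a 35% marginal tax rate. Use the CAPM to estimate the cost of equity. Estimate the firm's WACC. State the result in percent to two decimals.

Market risk premium = 10.6% − 5.23% = 5.37%.
Cost of equity via CAPM: Re = 5.23% + 1.34 × 5.37% = 12.4258%.
Total capital V = 9243 + 8097 = 17340.
Equity: weight = 9243/17340 = 0.5330; cost = 12.4258%.
Debt: weight = 8097/17340 = 0.4670; after-tax cost = 7% × (1 − 35%) = 4.5500%.
WACC = 0.5330 × 12.4258% + 0.4670 × 4.5500% = 8.7482%.

8.75%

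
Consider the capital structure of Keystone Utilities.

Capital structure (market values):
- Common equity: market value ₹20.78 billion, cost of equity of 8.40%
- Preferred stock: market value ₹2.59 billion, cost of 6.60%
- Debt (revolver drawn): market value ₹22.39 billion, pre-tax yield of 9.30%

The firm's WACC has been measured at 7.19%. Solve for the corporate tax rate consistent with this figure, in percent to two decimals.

Total capital V = 20.78 + 2.59 + 22.39 = 45.76.
Equity weight = 20.78/45.76 = 0.4541.
Preferred weight = 2.59/45.76 = 0.0566.
Revolver drawn weight = 22.39/45.76 = 0.4893.
Equity contribution = 0.4541 × 8.4% = 3.8145%.
Preferred contribution = 0.0566 × 6.6% = 0.3736%.
Debt contribution must be 7.19% − 4.1881% = 3.0019%.
0.4893 × 9.3% × (1 − T) = 3.0019%  ⇒  (1 − T) = 0.6597.
T = 34.0295%.

34.03%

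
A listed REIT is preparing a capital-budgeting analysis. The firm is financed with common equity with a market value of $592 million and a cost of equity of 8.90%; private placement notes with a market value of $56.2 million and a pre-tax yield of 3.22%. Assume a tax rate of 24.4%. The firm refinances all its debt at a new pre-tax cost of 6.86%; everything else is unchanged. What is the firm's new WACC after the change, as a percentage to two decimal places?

8.58%

After the change:
Total capital V = 592 + 56.2 = 648.2.
Equity: weight = 592/648.2 = 0.9133; cost = 8.9%.
Private placement notes: weight = 56.2/648.2 = 0.0867; after-tax cost = 6.86% × (1 − 24.4%) = 5.1862%.
WACC = 0.9133 × 8.9000% + 0.0867 × 5.1862% = 8.5780%.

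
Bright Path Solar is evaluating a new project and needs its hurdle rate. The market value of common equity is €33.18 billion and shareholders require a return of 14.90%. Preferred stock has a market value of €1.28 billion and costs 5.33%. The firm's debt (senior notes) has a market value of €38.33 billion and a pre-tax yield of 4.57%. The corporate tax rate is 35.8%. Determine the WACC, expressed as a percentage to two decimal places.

Total capital V = 33.18 + 1.28 + 38.33 = 72.79.
Equity: weight = 33.18/72.79 = 0.4558; cost = 14.9%.
Preferred: weight = 1.28/72.79 = 0.0176; cost = 5.33%.
Senior notes: weight = 38.33/72.79 = 0.5266; after-tax cost = 4.57% × (1 − 35.8%) = 2.9339%.
WACC = 0.4558 × 14.9000% + 0.0176 × 5.3300% + 0.5266 × 2.9339% = 8.4306%.

8.43%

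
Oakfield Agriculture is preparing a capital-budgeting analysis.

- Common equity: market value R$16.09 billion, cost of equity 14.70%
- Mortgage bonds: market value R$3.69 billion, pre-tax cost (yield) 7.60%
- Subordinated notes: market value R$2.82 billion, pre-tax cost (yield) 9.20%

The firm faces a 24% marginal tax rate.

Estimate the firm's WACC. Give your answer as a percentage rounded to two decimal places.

12.28%

Total capital V = 16.09 + 3.69 + 2.82 = 22.6.
Equity: weight = 16.09/22.6 = 0.7119; cost = 14.7%.
Mortgage bonds: weight = 3.69/22.6 = 0.1633; after-tax cost = 7.6% × (1 − 24%) = 5.7760%.
Subordinated notes: weight = 2.82/22.6 = 0.1248; after-tax cost = 9.2% × (1 − 24%) = 6.9920%.
WACC = 0.7119 × 14.7000% + 0.1633 × 5.7760% + 0.1248 × 6.9920% = 12.2811%.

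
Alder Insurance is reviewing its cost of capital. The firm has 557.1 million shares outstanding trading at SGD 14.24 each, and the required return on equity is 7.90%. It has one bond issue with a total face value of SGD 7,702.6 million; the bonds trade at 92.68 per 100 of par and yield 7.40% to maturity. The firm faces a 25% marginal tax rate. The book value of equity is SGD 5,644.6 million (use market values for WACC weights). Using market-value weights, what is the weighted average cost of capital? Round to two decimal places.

6.79%

Market value of equity E = 14.24 × 557.1m = 7933.104m. Market value of debt D = 7702.6m × 92.68/100 = 7138.76968m.
Total capital V = 7933.104 + 7138.76968 = 15071.87368.
Equity: weight = 7933.104/15071.87368 = 0.5264; cost = 7.9%.
Bonds outstanding: weight = 7138.76968/15071.87368 = 0.4736; after-tax cost = 7.4% × (1 − 25%) = 5.5500%.
WACC = 0.5264 × 7.9000% + 0.4736 × 5.5500% = 6.7869%.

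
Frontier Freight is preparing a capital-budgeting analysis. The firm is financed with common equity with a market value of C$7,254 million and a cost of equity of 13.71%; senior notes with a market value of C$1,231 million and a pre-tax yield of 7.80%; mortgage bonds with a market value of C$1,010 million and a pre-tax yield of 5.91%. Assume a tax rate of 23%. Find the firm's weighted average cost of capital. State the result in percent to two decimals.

11.74%

Total capital V = 7254 + 1231 + 1010 = 9495.
Equity: weight = 7254/9495 = 0.7640; cost = 13.71%.
Senior notes: weight = 1231/9495 = 0.1296; after-tax cost = 7.8% × (1 − 23%) = 6.0060%.
Mortgage bonds: weight = 1010/9495 = 0.1064; after-tax cost = 5.91% × (1 − 23%) = 4.5507%.
WACC = 0.7640 × 13.7100% + 0.1296 × 6.0060% + 0.1064 × 4.5507% = 11.7369%.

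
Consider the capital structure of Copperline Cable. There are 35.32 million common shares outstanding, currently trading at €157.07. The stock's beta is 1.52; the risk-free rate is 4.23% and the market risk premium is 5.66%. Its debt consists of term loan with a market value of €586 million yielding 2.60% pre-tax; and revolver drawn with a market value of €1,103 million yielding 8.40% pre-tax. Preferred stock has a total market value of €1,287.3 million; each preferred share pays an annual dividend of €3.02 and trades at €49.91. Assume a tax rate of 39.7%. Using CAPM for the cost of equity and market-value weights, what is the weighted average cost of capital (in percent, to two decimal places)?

Cost of equity via CAPM: Re = 4.23% + 1.52 × 5.66% = 12.8332%.
Cost of preferred: Rp = 3.02 / 49.91 = 6.0509%.
Market value of equity E = 157.07 × 35.32m = 5547.7124m.
Total capital V = 5547.7124 + 1287.3 + 586 + 1103 = 8524.0124.
Equity: weight = 5547.7124/8524.0124 = 0.6508; cost = 12.8332%.
Preferred: weight = 1287.3/8524.0124 = 0.1510; cost = 6.0509%.
Term loan: weight = 586/8524.0124 = 0.0687; after-tax cost = 2.6% × (1 − 39.7%) = 1.5678%.
Revolver drawn: weight = 1103/8524.0124 = 0.1294; after-tax cost = 8.4% × (1 − 39.7%) = 5.0652%.
WACC = 0.6508 × 12.8332% + 0.1510 × 6.0509% + 0.0687 × 1.5678% + 0.1294 × 5.0652% = 10.0293%.

10.03%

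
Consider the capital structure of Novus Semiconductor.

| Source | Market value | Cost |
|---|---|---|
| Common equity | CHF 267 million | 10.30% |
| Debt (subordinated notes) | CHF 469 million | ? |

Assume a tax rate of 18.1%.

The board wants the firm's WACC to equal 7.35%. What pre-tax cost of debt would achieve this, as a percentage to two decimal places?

Total capital V = 267 + 469 = 736.
Equity weight = 267/736 = 0.3628.
Subordinated notes weight = 469/736 = 0.6372.
Equity contribution = 0.3628 × 10.3% = 3.7365%.
Remaining for debt = 7.35% − 3.7365% = 3.6135%.
Rd × (1 − 18.1%) × 0.6372 = 3.6135%  ⇒  Rd = 6.9238%.

6.92%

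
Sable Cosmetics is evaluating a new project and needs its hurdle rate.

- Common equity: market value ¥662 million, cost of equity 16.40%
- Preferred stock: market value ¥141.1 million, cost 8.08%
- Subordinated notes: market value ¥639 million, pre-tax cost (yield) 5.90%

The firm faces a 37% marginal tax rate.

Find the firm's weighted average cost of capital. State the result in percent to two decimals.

Total capital V = 662 + 141.1 + 639 = 1442.1.
Equity: weight = 662/1442.1 = 0.4591; cost = 16.4%.
Preferred: weight = 141.1/1442.1 = 0.0978; cost = 8.08%.
Subordinated notes: weight = 639/1442.1 = 0.4431; after-tax cost = 5.9% × (1 − 37%) = 3.7170%.
WACC = 0.4591 × 16.4000% + 0.0978 × 8.0800% + 0.4431 × 3.7170% = 9.9661%.

9.97%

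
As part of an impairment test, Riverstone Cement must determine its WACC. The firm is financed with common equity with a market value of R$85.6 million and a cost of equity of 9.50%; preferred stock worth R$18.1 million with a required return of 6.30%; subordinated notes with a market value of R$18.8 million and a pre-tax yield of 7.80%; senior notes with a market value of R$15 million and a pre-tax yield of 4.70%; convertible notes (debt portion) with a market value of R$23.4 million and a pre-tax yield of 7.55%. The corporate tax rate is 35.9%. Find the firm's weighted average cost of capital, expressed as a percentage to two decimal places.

Total capital V = 85.6 + 18.1 + 18.8 + 15 + 23.4 = 160.9.
Equity: weight = 85.6/160.9 = 0.5320; cost = 9.5%.
Preferred: weight = 18.1/160.9 = 0.1125; cost = 6.3%.
Subordinated notes: weight = 18.8/160.9 = 0.1168; after-tax cost = 7.8% × (1 − 35.9%) = 4.9998%.
Senior notes: weight = 15/160.9 = 0.0932; after-tax cost = 4.7% × (1 − 35.9%) = 3.0127%.
Convertible notes (debt portion): weight = 23.4/160.9 = 0.1454; after-tax cost = 7.55% × (1 − 35.9%) = 4.8396%.
WACC = 0.5320 × 9.5000% + 0.1125 × 6.3000% + 0.1168 × 4.9998% + 0.0932 × 3.0127% + 0.1454 × 4.8396% = 7.3316%.

7.33%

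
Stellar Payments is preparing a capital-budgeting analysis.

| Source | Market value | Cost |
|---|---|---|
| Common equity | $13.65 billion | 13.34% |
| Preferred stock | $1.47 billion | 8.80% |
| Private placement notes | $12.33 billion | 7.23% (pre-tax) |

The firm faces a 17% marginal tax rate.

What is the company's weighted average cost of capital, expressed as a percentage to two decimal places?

9.80%

Total capital V = 13.65 + 1.47 + 12.33 = 27.45.
Equity: weight = 13.65/27.45 = 0.4973; cost = 13.34%.
Preferred: weight = 1.47/27.45 = 0.0536; cost = 8.8%.
Private placement notes: weight = 12.33/27.45 = 0.4492; after-tax cost = 7.23% × (1 − 17%) = 6.0009%.
WACC = 0.4973 × 13.3400% + 0.0536 × 8.8000% + 0.4492 × 6.0009% = 9.8003%.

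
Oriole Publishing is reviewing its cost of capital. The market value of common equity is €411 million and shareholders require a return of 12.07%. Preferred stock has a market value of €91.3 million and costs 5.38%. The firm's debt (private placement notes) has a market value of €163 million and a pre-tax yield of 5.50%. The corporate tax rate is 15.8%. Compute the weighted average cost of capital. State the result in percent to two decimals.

9.33%

Total capital V = 411 + 91.3 + 163 = 665.3.
Equity: weight = 411/665.3 = 0.6178; cost = 12.07%.
Preferred: weight = 91.3/665.3 = 0.1372; cost = 5.38%.
Private placement notes: weight = 163/665.3 = 0.2450; after-tax cost = 5.5% × (1 − 15.8%) = 4.6310%.
WACC = 0.6178 × 12.0700% + 0.1372 × 5.3800% + 0.2450 × 4.6310% = 9.3294%.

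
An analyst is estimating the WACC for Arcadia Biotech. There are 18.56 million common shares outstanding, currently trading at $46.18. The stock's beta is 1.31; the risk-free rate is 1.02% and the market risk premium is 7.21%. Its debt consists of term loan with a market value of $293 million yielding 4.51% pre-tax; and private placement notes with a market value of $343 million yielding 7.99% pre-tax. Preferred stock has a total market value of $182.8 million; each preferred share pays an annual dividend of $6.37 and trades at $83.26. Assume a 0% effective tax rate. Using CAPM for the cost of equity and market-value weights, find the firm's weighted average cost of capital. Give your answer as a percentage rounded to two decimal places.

8.61%

Cost of equity via CAPM: Re = 1.02% + 1.31 × 7.21% = 10.4651%.
Cost of preferred: Rp = 6.37 / 83.26 = 7.6507%.
Market value of equity E = 46.18 × 18.56m = 857.1008m.
Total capital V = 857.1008 + 182.8 + 293 + 343 = 1675.9008.
Equity: weight = 857.1008/1675.9008 = 0.5114; cost = 10.4651%.
Preferred: weight = 182.8/1675.9008 = 0.1091; cost = 7.6507%.
Term loan: weight = 293/1675.9008 = 0.1748; after-tax cost = 4.51% × (1 − 0%) = 4.5100%.
Private placement notes: weight = 343/1675.9008 = 0.2047; after-tax cost = 7.99% × (1 − 0%) = 7.9900%.
WACC = 0.5114 × 10.4651% + 0.1091 × 7.6507% + 0.1748 × 4.5100% + 0.2047 × 7.9900% = 8.6104%.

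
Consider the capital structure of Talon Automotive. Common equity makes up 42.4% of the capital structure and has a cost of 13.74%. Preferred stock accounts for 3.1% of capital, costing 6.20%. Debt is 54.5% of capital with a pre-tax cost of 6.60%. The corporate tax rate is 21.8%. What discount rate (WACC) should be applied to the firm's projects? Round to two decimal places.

8.83%

After-tax cost of debt = 6.6% × (1 − 21.8%) = 5.1612%.
WACC = 0.424 × 13.7400% + 0.031 × 6.2000% + 0.545 × 5.1612% = 8.8308%.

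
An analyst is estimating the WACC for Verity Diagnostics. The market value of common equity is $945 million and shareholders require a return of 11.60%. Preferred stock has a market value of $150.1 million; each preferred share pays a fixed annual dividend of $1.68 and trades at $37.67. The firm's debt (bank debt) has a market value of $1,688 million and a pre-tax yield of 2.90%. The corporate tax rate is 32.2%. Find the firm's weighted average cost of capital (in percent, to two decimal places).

Cost of preferred: Rp = 1.68 / 37.67 = 4.4598%.
Total capital V = 945 + 150.1 + 1688 = 2783.1.
Equity: weight = 945/2783.1 = 0.3395; cost = 11.6%.
Preferred: weight = 150.1/2783.1 = 0.0539; cost = 4.4598%.
Bank debt: weight = 1688/2783.1 = 0.6065; after-tax cost = 2.9% × (1 − 32.2%) = 1.9662%.
WACC = 0.3395 × 11.6000% + 0.0539 × 4.4598% + 0.6065 × 1.9662% = 5.3718%.

5.37%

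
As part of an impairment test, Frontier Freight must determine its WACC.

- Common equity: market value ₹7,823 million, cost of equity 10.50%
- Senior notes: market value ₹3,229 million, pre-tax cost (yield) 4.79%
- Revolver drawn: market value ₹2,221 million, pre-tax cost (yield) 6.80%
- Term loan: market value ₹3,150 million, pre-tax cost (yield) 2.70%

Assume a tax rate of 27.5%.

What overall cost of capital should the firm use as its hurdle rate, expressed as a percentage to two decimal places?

6.73%

Total capital V = 7823 + 3229 + 2221 + 3150 = 16423.
Equity: weight = 7823/16423 = 0.4763; cost = 10.5%.
Senior notes: weight = 3229/16423 = 0.1966; after-tax cost = 4.79% × (1 − 27.5%) = 3.4728%.
Revolver drawn: weight = 2221/16423 = 0.1352; after-tax cost = 6.8% × (1 − 27.5%) = 4.9300%.
Term loan: weight = 3150/16423 = 0.1918; after-tax cost = 2.7% × (1 − 27.5%) = 1.9575%.
WACC = 0.4763 × 10.5000% + 0.1966 × 3.4728% + 0.1352 × 4.9300% + 0.1918 × 1.9575% = 6.7266%.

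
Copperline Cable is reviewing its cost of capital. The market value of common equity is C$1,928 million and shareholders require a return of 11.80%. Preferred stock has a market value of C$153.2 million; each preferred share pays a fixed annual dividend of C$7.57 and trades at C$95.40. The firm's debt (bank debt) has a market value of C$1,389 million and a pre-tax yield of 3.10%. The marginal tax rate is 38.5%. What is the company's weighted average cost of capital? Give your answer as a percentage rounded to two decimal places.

7.67%

Cost of preferred: Rp = 7.57 / 95.4 = 7.9350%.
Total capital V = 1928 + 153.2 + 1389 = 3470.2.
Equity: weight = 1928/3470.2 = 0.5556; cost = 11.8%.
Preferred: weight = 153.2/3470.2 = 0.0441; cost = 7.935%.
Bank debt: weight = 1389/3470.2 = 0.4003; after-tax cost = 3.1% × (1 − 38.5%) = 1.9065%.
WACC = 0.5556 × 11.8000% + 0.0441 × 7.9350% + 0.4003 × 1.9065% = 7.6693%.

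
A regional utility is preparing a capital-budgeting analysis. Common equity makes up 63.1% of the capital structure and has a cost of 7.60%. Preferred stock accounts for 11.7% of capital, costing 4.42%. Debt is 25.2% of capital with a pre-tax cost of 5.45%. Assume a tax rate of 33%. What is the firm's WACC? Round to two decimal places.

6.23%

After-tax cost of debt = 5.45% × (1 − 33%) = 3.6515%.
WACC = 0.631 × 7.6000% + 0.117 × 4.4200% + 0.252 × 3.6515% = 6.2329%.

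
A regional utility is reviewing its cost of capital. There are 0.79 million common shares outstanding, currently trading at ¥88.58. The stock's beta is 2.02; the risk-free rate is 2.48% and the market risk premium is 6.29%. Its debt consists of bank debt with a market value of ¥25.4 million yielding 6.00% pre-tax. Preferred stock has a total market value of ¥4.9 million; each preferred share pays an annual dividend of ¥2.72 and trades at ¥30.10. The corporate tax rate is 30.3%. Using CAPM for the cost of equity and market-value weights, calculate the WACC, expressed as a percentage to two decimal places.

Cost of equity via CAPM: Re = 2.48% + 2.02 × 6.29% = 15.1858%.
Cost of preferred: Rp = 2.72 / 30.1 = 9.0365%.
Market value of equity E = 88.58 × 0.79m = 69.9782m.
Total capital V = 69.9782 + 4.9 + 25.4 = 100.2782.
Equity: weight = 69.9782/100.2782 = 0.6978; cost = 15.1858%.
Preferred: weight = 4.9/100.2782 = 0.0489; cost = 9.0365%.
Bank debt: weight = 25.4/100.2782 = 0.2533; after-tax cost = 6% × (1 − 30.3%) = 4.1820%.
WACC = 0.6978 × 15.1858% + 0.0489 × 9.0365% + 0.2533 × 4.1820% = 12.0981%.

12.10%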